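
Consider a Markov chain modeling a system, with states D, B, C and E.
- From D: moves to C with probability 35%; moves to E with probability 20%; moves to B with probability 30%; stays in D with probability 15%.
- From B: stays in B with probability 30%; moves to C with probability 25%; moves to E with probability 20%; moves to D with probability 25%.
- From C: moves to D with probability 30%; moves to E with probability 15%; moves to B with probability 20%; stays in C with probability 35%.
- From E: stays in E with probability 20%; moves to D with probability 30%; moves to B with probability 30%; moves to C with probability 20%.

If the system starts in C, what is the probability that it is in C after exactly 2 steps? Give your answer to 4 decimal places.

0.3075

Propagate the distribution vector 2 steps from C.
After 0 steps: (0.0000, 0.0000, 1.0000, 0.0000)
After 1 step: (0.3000, 0.2000, 0.3500, 0.1500)
After 2 steps: (0.2450, 0.2650, 0.3075, 0.1825)
P(in C after 2 steps) = 0.3075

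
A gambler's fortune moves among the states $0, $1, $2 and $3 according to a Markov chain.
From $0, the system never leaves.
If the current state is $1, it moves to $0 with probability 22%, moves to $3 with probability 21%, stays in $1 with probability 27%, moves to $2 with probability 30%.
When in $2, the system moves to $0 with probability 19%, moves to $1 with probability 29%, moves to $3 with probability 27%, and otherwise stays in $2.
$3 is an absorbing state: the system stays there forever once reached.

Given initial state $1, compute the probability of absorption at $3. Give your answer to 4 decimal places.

Let h(s) be the probability of absorption at $3 starting from transient state s. Then h($3) = 1 and h($0) = 0. By first-step analysis:
h($1) = 0.22·0 + 0.27·h($1) + 0.3·h($2) + 0.21·1
h($2) = 0.19·0 + 0.29·h($1) + 0.25·h($2) + 0.27·1
Solving: h($1) = 0.5179, h($2) = 0.5603.
Starting from $1, the probability is 0.5179.

0.5179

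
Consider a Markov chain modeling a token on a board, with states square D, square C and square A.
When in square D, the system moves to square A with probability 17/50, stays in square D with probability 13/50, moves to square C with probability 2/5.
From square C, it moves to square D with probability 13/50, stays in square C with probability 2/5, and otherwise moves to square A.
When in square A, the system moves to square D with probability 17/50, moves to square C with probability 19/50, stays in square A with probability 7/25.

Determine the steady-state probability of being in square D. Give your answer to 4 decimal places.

Let the stationary distribution be π with π = πP and π_1 + π_2 + π_3 = 1.
π_1 = 0.26·π_1 + 0.26·π_2 + 0.34·π_3
π_2 = 0.4·π_1 + 0.4·π_2 + 0.38·π_3
Solving with the normalization constraint gives π = (0.2857, 0.3936, 0.3208).
So the stationary probability of square D is 0.2857.

0.2857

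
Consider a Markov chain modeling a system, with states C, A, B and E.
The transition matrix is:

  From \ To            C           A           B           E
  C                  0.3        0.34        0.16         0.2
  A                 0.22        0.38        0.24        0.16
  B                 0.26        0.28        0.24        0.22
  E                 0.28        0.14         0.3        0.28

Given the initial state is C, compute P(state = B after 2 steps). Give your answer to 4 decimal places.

0.2280

Propagate the distribution vector 2 steps from C.
After 0 steps: (1.0000, 0.0000, 0.0000, 0.0000)
After 1 step: (0.3000, 0.3400, 0.1600, 0.2000)
After 2 steps: (0.2624, 0.3040, 0.2280, 0.2056)
P(in B after 2 steps) = 0.2280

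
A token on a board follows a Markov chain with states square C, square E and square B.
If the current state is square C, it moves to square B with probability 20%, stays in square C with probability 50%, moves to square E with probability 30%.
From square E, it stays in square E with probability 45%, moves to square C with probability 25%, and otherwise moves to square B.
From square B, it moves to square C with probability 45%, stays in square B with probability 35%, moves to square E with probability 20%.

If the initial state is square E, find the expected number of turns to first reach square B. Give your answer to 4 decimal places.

Let t(s) be the expected number of turns to first reach square B from state s, with t(square B) = 0. Conditioning on the first turn:
t(square C) = 1 + 0.5·t(square C) + 0.3·t(square E)
t(square E) = 1 + 0.25·t(square C) + 0.45·t(square E)
Solving: t(square C) = 4.2500, t(square E) = 3.7500.
Expected turns from square E to square B: 3.7500.

3.7500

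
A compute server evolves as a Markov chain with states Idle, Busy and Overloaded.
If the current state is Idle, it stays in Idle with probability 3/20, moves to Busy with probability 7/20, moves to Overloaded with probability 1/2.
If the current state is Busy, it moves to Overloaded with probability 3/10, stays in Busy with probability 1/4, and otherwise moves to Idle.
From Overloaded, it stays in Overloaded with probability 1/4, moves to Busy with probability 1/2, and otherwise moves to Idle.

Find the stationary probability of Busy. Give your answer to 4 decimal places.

Let the stationary distribution be π with π = πP and π_1 + π_2 + π_3 = 1.
π_1 = 0.15·π_1 + 0.45·π_2 + 0.25·π_3
π_2 = 0.35·π_1 + 0.25·π_2 + 0.5·π_3
Solving with the normalization constraint gives π = (0.2936, 0.3648, 0.3416).
So the stationary probability of Busy is 0.3648.

0.3648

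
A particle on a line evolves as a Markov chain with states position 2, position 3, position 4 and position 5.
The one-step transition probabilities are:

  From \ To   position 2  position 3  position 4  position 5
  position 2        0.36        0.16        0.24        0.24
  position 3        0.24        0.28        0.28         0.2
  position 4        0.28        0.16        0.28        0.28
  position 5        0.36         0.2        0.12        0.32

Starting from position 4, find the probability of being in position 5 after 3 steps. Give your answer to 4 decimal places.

Propagate the distribution vector 3 steps from position 4.
After 0 steps: (0.0000, 0.0000, 1.0000, 0.0000)
After 1 step: (0.2800, 0.1600, 0.2800, 0.2800)
After 2 steps: (0.3184, 0.1904, 0.2240, 0.2672)
After 3 steps: (0.3192, 0.1935, 0.2245, 0.2627)
P(in position 5 after 3 steps) = 0.2627

0.2627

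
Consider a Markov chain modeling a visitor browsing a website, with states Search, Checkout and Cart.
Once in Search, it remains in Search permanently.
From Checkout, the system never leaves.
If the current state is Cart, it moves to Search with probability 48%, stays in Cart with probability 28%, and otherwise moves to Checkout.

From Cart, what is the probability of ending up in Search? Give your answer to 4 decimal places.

0.6667

Let h(s) be the probability of absorption at Search starting from transient state s. Then h(Search) = 1 and h(Checkout) = 0. By first-step analysis:
h(Cart) = 0.48·1 + 0.24·0 + 0.28·h(Cart)
Solving: h(Cart) = 0.6667.
Starting from Cart, the probability is 0.6667.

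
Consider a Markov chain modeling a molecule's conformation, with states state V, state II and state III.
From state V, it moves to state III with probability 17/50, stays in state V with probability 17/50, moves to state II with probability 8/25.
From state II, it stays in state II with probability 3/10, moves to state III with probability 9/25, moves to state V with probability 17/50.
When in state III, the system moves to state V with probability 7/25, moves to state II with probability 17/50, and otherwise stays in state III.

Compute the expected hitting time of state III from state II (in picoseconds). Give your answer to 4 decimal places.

2.8313

Let t(s) be the expected number of picoseconds to first reach state III from state s, with t(state III) = 0. Conditioning on the first picosecond:
t(state V) = 1 + 0.34·t(state V) + 0.32·t(state II)
t(state II) = 1 + 0.34·t(state V) + 0.3·t(state II)
Solving: t(state V) = 2.8879, t(state II) = 2.8313.
Expected picoseconds from state II to state III: 2.8313.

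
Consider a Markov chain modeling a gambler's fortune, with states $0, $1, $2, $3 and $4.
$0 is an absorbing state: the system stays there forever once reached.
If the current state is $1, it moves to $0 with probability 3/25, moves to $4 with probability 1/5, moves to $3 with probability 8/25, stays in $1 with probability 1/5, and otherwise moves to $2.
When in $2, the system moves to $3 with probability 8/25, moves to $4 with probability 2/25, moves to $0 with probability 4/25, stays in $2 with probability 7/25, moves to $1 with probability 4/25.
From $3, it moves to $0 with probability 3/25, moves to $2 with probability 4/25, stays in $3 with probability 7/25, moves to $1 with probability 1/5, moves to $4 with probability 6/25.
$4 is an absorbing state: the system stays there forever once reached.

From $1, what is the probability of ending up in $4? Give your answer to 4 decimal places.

0.5995

Let h(s) be the probability of absorption at $4 starting from transient state s. Then h($4) = 1 and h($0) = 0. By first-step analysis:
h($1) = 0.12·0 + 0.2·h($1) + 0.16·h($2) + 0.32·h($3) + 0.2·1
h($2) = 0.16·0 + 0.16·h($1) + 0.28·h($2) + 0.32·h($3) + 0.08·1
h($3) = 0.12·0 + 0.2·h($1) + 0.16·h($2) + 0.28·h($3) + 0.24·1
Solving: h($1) = 0.5995, h($2) = 0.5176, h($3) = 0.6149.
Starting from $1, the probability is 0.5995.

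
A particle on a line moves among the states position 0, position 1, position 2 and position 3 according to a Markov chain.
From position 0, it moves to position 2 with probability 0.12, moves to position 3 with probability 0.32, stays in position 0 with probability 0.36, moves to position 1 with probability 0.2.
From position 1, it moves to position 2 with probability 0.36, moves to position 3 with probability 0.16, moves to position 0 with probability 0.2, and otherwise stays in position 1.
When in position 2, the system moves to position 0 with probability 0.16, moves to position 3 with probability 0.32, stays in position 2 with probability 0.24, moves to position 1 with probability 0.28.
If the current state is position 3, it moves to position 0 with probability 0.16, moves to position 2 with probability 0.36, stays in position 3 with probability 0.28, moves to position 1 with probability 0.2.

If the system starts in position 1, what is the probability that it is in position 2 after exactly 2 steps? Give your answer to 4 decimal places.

0.2688

Propagate the distribution vector 2 steps from position 1.
After 0 steps: (0.0000, 1.0000, 0.0000, 0.0000)
After 1 step: (0.2000, 0.2800, 0.3600, 0.1600)
After 2 steps: (0.2112, 0.2512, 0.2688, 0.2688)
P(in position 2 after 2 steps) = 0.2688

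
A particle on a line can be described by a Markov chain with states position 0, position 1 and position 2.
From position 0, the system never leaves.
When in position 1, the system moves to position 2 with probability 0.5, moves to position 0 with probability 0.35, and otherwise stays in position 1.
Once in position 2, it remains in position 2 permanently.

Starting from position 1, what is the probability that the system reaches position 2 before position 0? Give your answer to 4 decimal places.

0.5882

Let h(s) be the probability of absorption at position 2 starting from transient state s. Then h(position 2) = 1 and h(position 0) = 0. By first-step analysis:
h(position 1) = 0.35·0 + 0.15·h(position 1) + 0.5·1
Solving: h(position 1) = 0.5882.
Starting from position 1, the probability is 0.5882.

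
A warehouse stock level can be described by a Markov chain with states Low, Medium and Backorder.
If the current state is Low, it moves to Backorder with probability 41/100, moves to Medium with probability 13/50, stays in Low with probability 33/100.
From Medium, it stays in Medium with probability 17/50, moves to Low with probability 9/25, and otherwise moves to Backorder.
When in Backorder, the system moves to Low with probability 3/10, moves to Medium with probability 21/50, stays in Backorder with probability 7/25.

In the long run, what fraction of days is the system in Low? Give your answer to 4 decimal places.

Let the stationary distribution be π with π = πP and π_1 + π_2 + π_3 = 1.
π_1 = 0.33·π_1 + 0.36·π_2 + 0.3·π_3
π_2 = 0.26·π_1 + 0.34·π_2 + 0.42·π_3
Solving with the normalization constraint gives π = (0.3303, 0.3400, 0.3297).
So the stationary probability of Low is 0.3303.

0.3303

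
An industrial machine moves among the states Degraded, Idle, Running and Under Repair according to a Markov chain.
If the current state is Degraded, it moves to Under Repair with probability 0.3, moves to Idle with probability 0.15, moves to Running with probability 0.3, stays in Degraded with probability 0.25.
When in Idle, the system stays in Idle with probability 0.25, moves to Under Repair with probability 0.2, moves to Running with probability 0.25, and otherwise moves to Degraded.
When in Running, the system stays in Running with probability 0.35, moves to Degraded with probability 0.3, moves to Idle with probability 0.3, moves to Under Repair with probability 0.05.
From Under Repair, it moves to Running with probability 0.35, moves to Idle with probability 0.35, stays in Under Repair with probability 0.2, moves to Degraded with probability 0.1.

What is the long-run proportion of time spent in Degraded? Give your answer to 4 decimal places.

Let the stationary distribution be π with π = πP and π_1 + π_2 + π_3 + π_4 = 1.
π_1 = 0.25·π_1 + 0.3·π_2 + 0.3·π_3 + 0.1·π_4
π_2 = 0.15·π_1 + 0.25·π_2 + 0.3·π_3 + 0.35·π_4
π_3 = 0.3·π_1 + 0.25·π_2 + 0.35·π_3 + 0.35·π_4
Solving with the normalization constraint gives π = (0.2517, 0.2583, 0.3116, 0.1784).
So the stationary probability of Degraded is 0.2517.

0.2517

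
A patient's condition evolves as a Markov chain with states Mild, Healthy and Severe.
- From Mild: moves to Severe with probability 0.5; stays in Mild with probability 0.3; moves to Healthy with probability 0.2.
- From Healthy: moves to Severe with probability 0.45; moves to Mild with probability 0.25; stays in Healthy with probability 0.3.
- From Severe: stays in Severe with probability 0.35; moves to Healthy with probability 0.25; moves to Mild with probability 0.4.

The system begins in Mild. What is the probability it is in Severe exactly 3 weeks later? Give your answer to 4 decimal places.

0.4255

Propagate the distribution vector 3 weeks from Mild.
After 0 weeks: (1.0000, 0.0000, 0.0000)
After 1 week: (0.3000, 0.2000, 0.5000)
After 2 weeks: (0.3400, 0.2450, 0.4150)
After 3 weeks: (0.3293, 0.2453, 0.4255)
P(in Severe after 3 weeks) = 0.4255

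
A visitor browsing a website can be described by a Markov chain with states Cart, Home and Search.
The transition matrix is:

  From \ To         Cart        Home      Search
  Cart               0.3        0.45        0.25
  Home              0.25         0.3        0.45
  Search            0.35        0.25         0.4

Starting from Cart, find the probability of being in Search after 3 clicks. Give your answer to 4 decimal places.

0.3731

Propagate the distribution vector 3 clicks from Cart.
After 0 clicks: (1.0000, 0.0000, 0.0000)
After 1 click: (0.3000, 0.4500, 0.2500)
After 2 clicks: (0.2900, 0.3325, 0.3775)
After 3 clicks: (0.3023, 0.3246, 0.3731)
P(in Search after 3 clicks) = 0.3731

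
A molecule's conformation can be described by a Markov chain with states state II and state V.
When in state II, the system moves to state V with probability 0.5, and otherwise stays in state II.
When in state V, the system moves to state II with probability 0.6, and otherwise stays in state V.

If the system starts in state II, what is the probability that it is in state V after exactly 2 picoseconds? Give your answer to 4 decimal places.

Sum over the intermediate state after 1 picosecond:
P = P(state II→state II)·P(state II→state V) + P(state II→state V)·P(state V→state V)
  = 0.5×0.5 + 0.5×0.4
  = 0.2500 + 0.2000 = 0.4500

0.4500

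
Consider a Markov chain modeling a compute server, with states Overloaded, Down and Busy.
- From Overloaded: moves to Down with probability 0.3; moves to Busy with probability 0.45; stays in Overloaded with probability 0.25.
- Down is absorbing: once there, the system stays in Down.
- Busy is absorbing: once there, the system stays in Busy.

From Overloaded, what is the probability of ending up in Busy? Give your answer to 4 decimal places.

0.6000

Let h(s) be the probability of absorption at Busy starting from transient state s. Then h(Busy) = 1 and h(Down) = 0. By first-step analysis:
h(Overloaded) = 0.25·h(Overloaded) + 0.3·0 + 0.45·1
Solving: h(Overloaded) = 0.6000.
Starting from Overloaded, the probability is 0.6000.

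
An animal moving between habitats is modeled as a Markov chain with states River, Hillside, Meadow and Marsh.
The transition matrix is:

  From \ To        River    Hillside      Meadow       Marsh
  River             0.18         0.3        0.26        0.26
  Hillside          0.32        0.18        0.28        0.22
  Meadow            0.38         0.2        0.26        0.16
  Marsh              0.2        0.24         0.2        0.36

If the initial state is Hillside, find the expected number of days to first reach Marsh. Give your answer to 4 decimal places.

Let t(s) be the expected number of days to first reach Marsh from state s, with t(Marsh) = 0. Conditioning on the first day:
t(River) = 1 + 0.18·t(River) + 0.3·t(Hillside) + 0.26·t(Meadow)
t(Hillside) = 1 + 0.32·t(River) + 0.18·t(Hillside) + 0.28·t(Meadow)
t(Meadow) = 1 + 0.38·t(River) + 0.2·t(Hillside) + 0.26·t(Meadow)
Solving: t(River) = 4.4694, t(Hillside) = 4.6367, t(Meadow) = 4.8996.
Expected days from Hillside to Marsh: 4.6367.

4.6367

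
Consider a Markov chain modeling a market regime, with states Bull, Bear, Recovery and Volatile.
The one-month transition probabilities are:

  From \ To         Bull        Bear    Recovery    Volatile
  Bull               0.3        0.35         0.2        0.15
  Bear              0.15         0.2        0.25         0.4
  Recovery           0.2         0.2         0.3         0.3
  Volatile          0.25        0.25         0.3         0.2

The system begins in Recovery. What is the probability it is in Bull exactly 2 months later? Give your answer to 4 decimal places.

Propagate the distribution vector 2 months from Recovery.
After 0 months: (0.0000, 0.0000, 1.0000, 0.0000)
After 1 month: (0.2000, 0.2000, 0.3000, 0.3000)
After 2 months: (0.2250, 0.2450, 0.2700, 0.2600)
P(in Bull after 2 months) = 0.2250

0.2250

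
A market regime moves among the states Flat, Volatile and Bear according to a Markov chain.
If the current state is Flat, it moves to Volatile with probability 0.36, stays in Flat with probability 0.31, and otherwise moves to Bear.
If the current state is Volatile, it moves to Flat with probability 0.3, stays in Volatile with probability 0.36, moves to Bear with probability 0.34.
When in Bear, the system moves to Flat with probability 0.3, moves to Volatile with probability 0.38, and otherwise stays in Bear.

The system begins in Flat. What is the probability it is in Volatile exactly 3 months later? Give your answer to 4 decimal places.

Propagate the distribution vector 3 months from Flat.
After 0 months: (1.0000, 0.0000, 0.0000)
After 1 month: (0.3100, 0.3600, 0.3300)
After 2 months: (0.3031, 0.3666, 0.3303)
After 3 months: (0.3030, 0.3666, 0.3304)
P(in Volatile after 3 months) = 0.3666

0.3666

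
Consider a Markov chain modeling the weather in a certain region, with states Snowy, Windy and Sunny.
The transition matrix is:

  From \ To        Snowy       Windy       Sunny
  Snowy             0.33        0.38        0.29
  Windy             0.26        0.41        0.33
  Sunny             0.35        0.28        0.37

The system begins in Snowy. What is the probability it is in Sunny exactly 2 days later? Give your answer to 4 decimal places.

0.3284

Sum over the intermediate state after 1 day:
P = P(Snowy→Snowy)·P(Snowy→Sunny) + P(Snowy→Windy)·P(Windy→Sunny) + P(Snowy→Sunny)·P(Sunny→Sunny)
  = 0.33×0.29 + 0.38×0.33 + 0.29×0.37
  = 0.0957 + 0.1254 + 0.1073 = 0.3284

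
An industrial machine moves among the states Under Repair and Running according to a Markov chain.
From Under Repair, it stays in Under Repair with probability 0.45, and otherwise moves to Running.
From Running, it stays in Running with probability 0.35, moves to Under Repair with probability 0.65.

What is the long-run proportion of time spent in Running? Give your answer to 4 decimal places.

Let the stationary distribution be π with π = πP and π_1 + π_2 = 1.
π_1 = 0.45·π_1 + 0.65·π_2
Solving with the normalization constraint gives π = (0.5417, 0.4583).
So the stationary probability of Running is 0.4583.

0.4583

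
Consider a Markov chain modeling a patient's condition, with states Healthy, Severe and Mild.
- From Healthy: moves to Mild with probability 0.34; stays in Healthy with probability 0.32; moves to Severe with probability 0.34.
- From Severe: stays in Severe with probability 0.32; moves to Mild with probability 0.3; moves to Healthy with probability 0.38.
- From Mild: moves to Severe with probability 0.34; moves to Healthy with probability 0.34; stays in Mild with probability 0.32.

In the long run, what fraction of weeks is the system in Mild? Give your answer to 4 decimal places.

0.3203

Let the stationary distribution be π with π = πP and π_1 + π_2 + π_3 = 1.
π_1 = 0.32·π_1 + 0.38·π_2 + 0.34·π_3
π_2 = 0.34·π_1 + 0.32·π_2 + 0.34·π_3
Solving with the normalization constraint gives π = (0.3464, 0.3333, 0.3203).
So the stationary probability of Mild is 0.3203.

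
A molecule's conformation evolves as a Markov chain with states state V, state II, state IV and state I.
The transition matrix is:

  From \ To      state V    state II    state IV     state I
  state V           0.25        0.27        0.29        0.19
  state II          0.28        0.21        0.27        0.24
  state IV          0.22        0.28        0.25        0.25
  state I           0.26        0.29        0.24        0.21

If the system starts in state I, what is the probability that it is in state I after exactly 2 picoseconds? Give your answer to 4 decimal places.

0.2231

Propagate the distribution vector 2 picoseconds from state I.
After 0 picoseconds: (0.0000, 0.0000, 0.0000, 1.0000)
After 1 picosecond: (0.2600, 0.2900, 0.2400, 0.2100)
After 2 picoseconds: (0.2536, 0.2592, 0.2641, 0.2231)
P(in state I after 2 picoseconds) = 0.2231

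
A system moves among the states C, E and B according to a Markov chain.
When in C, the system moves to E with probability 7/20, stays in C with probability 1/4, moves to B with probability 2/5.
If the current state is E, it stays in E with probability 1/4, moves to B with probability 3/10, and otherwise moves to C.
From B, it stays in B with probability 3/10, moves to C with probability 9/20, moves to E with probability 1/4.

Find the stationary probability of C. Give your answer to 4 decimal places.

0.3750

Let the stationary distribution be π with π = πP and π_1 + π_2 + π_3 = 1.
π_1 = 0.25·π_1 + 0.45·π_2 + 0.45·π_3
π_2 = 0.35·π_1 + 0.25·π_2 + 0.25·π_3
Solving with the normalization constraint gives π = (0.3750, 0.2875, 0.3375).
So the stationary probability of C is 0.3750.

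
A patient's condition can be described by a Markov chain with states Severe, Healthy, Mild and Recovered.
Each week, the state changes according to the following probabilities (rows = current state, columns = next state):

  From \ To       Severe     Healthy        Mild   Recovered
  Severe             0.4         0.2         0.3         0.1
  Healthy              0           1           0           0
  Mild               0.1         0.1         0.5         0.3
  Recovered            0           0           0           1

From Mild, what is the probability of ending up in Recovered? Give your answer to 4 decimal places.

0.7037

Let h(s) be the probability of absorption at Recovered starting from transient state s. Then h(Recovered) = 1 and h(Healthy) = 0. By first-step analysis:
h(Severe) = 0.4·h(Severe) + 0.2·0 + 0.3·h(Mild) + 0.1·1
h(Mild) = 0.1·h(Severe) + 0.1·0 + 0.5·h(Mild) + 0.3·1
Solving: h(Severe) = 0.5185, h(Mild) = 0.7037.
Starting from Mild, the probability is 0.7037.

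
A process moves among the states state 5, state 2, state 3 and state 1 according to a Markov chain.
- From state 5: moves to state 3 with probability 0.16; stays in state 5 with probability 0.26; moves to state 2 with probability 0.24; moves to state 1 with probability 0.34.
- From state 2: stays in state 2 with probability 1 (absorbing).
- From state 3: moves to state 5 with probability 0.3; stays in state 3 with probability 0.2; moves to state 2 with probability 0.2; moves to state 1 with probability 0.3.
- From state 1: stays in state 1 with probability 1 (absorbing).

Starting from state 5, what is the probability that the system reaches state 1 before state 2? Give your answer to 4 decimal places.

0.5882

Let h(s) be the probability of absorption at state 1 starting from transient state s. Then h(state 1) = 1 and h(state 2) = 0. By first-step analysis:
h(state 5) = 0.26·h(state 5) + 0.24·0 + 0.16·h(state 3) + 0.34·1
h(state 3) = 0.3·h(state 5) + 0.2·0 + 0.2·h(state 3) + 0.3·1
Solving: h(state 5) = 0.5882, h(state 3) = 0.5956.
Starting from state 5, the probability is 0.5882.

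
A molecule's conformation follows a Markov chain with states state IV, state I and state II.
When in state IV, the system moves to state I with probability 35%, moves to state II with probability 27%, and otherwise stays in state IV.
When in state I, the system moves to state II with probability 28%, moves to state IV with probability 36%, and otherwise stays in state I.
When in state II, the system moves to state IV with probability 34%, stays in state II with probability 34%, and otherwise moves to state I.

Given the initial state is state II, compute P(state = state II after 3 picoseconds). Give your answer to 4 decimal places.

Propagate the distribution vector 3 picoseconds from state II.
After 0 picoseconds: (0.0000, 0.0000, 1.0000)
After 1 picosecond: (0.3400, 0.3200, 0.3400)
After 2 picoseconds: (0.3600, 0.3430, 0.2970)
After 3 picoseconds: (0.3613, 0.3445, 0.2942)
P(in state II after 3 picoseconds) = 0.2942

0.2942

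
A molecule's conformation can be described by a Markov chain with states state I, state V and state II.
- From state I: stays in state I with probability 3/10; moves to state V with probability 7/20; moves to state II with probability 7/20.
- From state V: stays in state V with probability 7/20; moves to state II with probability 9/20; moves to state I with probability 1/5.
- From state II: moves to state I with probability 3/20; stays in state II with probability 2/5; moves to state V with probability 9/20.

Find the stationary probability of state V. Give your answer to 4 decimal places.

0.3910

Let the stationary distribution be π with π = πP and π_1 + π_2 + π_3 = 1.
π_1 = 0.3·π_1 + 0.2·π_2 + 0.15·π_3
π_2 = 0.35·π_1 + 0.35·π_2 + 0.45·π_3
Solving with the normalization constraint gives π = (0.1995, 0.3910, 0.4096).
So the stationary probability of state V is 0.3910.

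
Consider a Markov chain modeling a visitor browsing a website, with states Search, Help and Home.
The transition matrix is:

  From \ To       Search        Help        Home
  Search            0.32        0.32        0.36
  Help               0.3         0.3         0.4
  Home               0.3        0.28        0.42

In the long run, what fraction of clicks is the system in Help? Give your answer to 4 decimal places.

0.2982

Let the stationary distribution be π with π = πP and π_1 + π_2 + π_3 = 1.
π_1 = 0.32·π_1 + 0.3·π_2 + 0.3·π_3
π_2 = 0.32·π_1 + 0.3·π_2 + 0.28·π_3
Solving with the normalization constraint gives π = (0.3061, 0.2982, 0.3957).
So the stationary probability of Help is 0.2982.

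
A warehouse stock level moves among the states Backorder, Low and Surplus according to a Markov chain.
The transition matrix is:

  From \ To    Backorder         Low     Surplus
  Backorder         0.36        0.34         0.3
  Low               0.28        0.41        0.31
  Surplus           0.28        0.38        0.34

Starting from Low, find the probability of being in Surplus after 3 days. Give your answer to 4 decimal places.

Propagate the distribution vector 3 days from Low.
After 0 days: (0.0000, 1.0000, 0.0000)
After 1 day: (0.2800, 0.4100, 0.3100)
After 2 days: (0.3024, 0.3811, 0.3165)
After 3 days: (0.3042, 0.3793, 0.3165)
P(in Surplus after 3 days) = 0.3165

0.3165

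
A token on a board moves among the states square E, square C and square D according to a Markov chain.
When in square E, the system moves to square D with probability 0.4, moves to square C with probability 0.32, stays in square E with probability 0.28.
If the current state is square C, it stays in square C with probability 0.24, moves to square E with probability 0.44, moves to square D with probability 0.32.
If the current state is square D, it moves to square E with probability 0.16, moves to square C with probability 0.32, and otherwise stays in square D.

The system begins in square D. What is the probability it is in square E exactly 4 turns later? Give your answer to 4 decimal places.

0.2760

Propagate the distribution vector 4 turns from square D.
After 0 turns: (0.0000, 0.0000, 1.0000)
After 1 turn: (0.1600, 0.3200, 0.5200)
After 2 turns: (0.2688, 0.2944, 0.4368)
After 3 turns: (0.2747, 0.2964, 0.4289)
After 4 turns: (0.2760, 0.2963, 0.4277)
P(in square E after 4 turns) = 0.2760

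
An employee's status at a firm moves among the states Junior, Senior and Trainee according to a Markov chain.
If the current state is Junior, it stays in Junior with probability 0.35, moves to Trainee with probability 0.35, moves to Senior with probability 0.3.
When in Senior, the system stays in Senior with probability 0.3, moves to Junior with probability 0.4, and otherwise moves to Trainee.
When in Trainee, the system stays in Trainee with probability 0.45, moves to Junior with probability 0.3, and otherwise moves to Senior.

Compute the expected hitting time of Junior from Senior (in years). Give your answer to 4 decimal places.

2.7419

Let t(s) be the expected number of years to first reach Junior from state s, with t(Junior) = 0. Conditioning on the first year:
t(Senior) = 1 + 0.3·t(Senior) + 0.3·t(Trainee)
t(Trainee) = 1 + 0.25·t(Senior) + 0.45·t(Trainee)
Solving: t(Senior) = 2.7419, t(Trainee) = 3.0645.
Expected years from Senior to Junior: 2.7419.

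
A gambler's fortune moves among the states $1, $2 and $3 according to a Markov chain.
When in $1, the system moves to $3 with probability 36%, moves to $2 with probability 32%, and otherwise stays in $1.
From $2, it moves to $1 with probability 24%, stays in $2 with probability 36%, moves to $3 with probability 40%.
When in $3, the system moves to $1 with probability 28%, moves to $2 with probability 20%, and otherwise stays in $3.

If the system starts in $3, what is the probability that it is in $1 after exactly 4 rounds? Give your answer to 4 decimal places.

Propagate the distribution vector 4 rounds from $3.
After 0 rounds: (0.0000, 0.0000, 1.0000)
After 1 round: (0.2800, 0.2000, 0.5200)
After 2 rounds: (0.2832, 0.2656, 0.4512)
After 3 rounds: (0.2807, 0.2765, 0.4428)
After 4 rounds: (0.2802, 0.2779, 0.4419)
P(in $1 after 4 rounds) = 0.2802

0.2802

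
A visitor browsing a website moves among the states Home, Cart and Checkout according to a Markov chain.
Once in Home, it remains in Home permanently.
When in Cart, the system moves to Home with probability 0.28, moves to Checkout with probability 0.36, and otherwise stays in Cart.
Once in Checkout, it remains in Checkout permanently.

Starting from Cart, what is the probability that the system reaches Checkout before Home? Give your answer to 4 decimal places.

Let h(s) be the probability of absorption at Checkout starting from transient state s. Then h(Checkout) = 1 and h(Home) = 0. By first-step analysis:
h(Cart) = 0.28·0 + 0.36·h(Cart) + 0.36·1
Solving: h(Cart) = 0.5625.
Starting from Cart, the probability is 0.5625.

0.5625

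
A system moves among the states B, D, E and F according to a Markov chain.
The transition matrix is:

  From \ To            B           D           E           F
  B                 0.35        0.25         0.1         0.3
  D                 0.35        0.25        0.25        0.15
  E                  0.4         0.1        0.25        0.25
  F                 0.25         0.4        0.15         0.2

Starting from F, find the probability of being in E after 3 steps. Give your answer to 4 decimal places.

0.1781

Propagate the distribution vector 3 steps from F.
After 0 steps: (0.0000, 0.0000, 0.0000, 1.0000)
After 1 step: (0.2500, 0.4000, 0.1500, 0.2000)
After 2 steps: (0.3375, 0.2575, 0.1925, 0.2125)
After 3 steps: (0.3384, 0.2530, 0.1781, 0.2305)
P(in E after 3 steps) = 0.1781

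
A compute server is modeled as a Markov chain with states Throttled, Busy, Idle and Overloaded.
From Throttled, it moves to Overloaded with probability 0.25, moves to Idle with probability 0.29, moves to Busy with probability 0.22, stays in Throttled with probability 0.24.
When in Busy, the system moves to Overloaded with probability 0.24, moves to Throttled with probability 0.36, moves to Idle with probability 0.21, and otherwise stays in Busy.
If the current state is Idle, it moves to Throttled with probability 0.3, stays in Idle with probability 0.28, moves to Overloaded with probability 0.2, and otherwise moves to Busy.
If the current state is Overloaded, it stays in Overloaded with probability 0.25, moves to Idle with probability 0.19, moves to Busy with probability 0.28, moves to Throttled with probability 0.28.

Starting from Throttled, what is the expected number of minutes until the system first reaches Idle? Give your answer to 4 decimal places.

4.0488

Let t(s) be the expected number of minutes to first reach Idle from state s, with t(Idle) = 0. Conditioning on the first minute:
t(Throttled) = 1 + 0.24·t(Throttled) + 0.22·t(Busy) + 0.25·t(Overloaded)
t(Busy) = 1 + 0.36·t(Throttled) + 0.19·t(Busy) + 0.24·t(Overloaded)
t(Overloaded) = 1 + 0.28·t(Throttled) + 0.28·t(Busy) + 0.25·t(Overloaded)
Solving: t(Throttled) = 4.0488, t(Busy) = 4.3592, t(Overloaded) = 4.4723.
Expected minutes from Throttled to Idle: 4.0488.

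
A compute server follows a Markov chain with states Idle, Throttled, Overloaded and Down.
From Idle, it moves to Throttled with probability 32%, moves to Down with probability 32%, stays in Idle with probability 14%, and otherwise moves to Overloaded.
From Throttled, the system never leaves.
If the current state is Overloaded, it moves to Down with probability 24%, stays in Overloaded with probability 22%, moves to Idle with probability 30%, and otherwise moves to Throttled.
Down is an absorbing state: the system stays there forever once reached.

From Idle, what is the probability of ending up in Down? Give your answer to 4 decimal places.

0.5000

Let h(s) be the probability of absorption at Down starting from transient state s. Then h(Down) = 1 and h(Throttled) = 0. By first-step analysis:
h(Idle) = 0.14·h(Idle) + 0.32·0 + 0.22·h(Overloaded) + 0.32·1
h(Overloaded) = 0.3·h(Idle) + 0.24·0 + 0.22·h(Overloaded) + 0.24·1
Solving: h(Idle) = 0.5000, h(Overloaded) = 0.5000.
Starting from Idle, the probability is 0.5000.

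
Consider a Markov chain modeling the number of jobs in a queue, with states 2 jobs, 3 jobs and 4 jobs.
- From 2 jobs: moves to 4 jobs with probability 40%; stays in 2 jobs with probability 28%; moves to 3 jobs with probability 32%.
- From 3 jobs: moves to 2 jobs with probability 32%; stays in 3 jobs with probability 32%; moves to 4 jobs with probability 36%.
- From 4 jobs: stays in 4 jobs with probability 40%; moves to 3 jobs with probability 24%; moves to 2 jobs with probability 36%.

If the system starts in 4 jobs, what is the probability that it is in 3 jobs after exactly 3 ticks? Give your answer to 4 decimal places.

0.2888

Propagate the distribution vector 3 ticks from 4 jobs.
After 0 ticks: (0.0000, 0.0000, 1.0000)
After 1 tick: (0.3600, 0.2400, 0.4000)
After 2 ticks: (0.3216, 0.2880, 0.3904)
After 3 ticks: (0.3228, 0.2888, 0.3885)
P(in 3 jobs after 3 ticks) = 0.2888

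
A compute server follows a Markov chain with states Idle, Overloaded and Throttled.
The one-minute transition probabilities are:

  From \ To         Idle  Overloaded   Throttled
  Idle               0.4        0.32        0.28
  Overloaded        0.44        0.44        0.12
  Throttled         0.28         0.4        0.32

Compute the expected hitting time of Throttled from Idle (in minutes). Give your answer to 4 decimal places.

4.5082

Let t(s) be the expected number of minutes to first reach Throttled from state s, with t(Throttled) = 0. Conditioning on the first minute:
t(Idle) = 1 + 0.4·t(Idle) + 0.32·t(Overloaded)
t(Overloaded) = 1 + 0.44·t(Idle) + 0.44·t(Overloaded)
Solving: t(Idle) = 4.5082, t(Overloaded) = 5.3279.
Expected minutes from Idle to Throttled: 4.5082.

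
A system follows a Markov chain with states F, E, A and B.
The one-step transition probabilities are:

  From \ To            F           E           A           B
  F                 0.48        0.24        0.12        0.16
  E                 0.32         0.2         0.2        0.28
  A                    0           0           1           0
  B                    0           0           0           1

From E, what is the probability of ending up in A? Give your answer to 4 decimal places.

0.4198

Let h(s) be the probability of absorption at A starting from transient state s. Then h(A) = 1 and h(B) = 0. By first-step analysis:
h(F) = 0.48·h(F) + 0.24·h(E) + 0.12·1 + 0.16·0
h(E) = 0.32·h(F) + 0.2·h(E) + 0.2·1 + 0.28·0
Solving: h(F) = 0.4245, h(E) = 0.4198.
Starting from E, the probability is 0.4198.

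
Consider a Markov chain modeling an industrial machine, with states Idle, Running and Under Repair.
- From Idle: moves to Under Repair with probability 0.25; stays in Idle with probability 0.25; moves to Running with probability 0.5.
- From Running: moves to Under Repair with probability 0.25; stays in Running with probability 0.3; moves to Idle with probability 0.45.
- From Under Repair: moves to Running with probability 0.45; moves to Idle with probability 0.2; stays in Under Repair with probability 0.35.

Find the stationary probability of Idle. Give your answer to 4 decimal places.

0.3171

Let the stationary distribution be π with π = πP and π_1 + π_2 + π_3 = 1.
π_1 = 0.25·π_1 + 0.45·π_2 + 0.2·π_3
π_2 = 0.5·π_1 + 0.3·π_2 + 0.45·π_3
Solving with the normalization constraint gives π = (0.3171, 0.4051, 0.2778).
So the stationary probability of Idle is 0.3171.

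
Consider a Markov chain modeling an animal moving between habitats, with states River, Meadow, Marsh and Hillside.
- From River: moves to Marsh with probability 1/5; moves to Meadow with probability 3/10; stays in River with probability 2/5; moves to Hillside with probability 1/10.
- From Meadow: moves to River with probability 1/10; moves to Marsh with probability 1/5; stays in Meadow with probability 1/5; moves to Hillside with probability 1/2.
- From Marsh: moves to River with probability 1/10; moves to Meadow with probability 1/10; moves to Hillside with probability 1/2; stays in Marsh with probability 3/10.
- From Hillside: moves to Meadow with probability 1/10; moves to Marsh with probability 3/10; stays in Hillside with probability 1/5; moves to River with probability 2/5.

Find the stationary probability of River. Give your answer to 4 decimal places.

Let the stationary distribution be π with π = πP and π_1 + π_2 + π_3 + π_4 = 1.
π_1 = 0.4·π_1 + 0.1·π_2 + 0.1·π_3 + 0.4·π_4
π_2 = 0.3·π_1 + 0.2·π_2 + 0.1·π_3 + 0.1·π_4
π_3 = 0.2·π_1 + 0.2·π_2 + 0.3·π_3 + 0.3·π_4
Solving with the normalization constraint gives π = (0.2718, 0.1715, 0.2557, 0.3010).
So the stationary probability of River is 0.2718.

0.2718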